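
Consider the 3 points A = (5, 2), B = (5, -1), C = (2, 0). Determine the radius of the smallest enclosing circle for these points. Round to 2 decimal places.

1.90

Side lengths²: AB² = 9, AC² = 13, BC² = 10.
Since AC² = 13 < 10 + 9 = 19, the triangle is acute, so the smallest enclosing circle is the circumcircle.
Circumcentre = (23/6, 0.5), r² = 65/18.
r = √(65/18) ≈ 1.90.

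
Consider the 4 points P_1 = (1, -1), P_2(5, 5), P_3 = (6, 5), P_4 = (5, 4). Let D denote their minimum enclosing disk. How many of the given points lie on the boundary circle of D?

2

By Welzl's lemma the MEC is supported by two points (diametrically opposite) or three points (on a circumcircle).
The farthest pair is P_1–P_3 with squared distance 61. The circle on this segment as diameter has centre (3.5, 2) and r² = 61/4 = 15.25.
Check P_2: distance² to centre = 11.25 ≤ 15.25, so it lies inside.
All remaining points lie in this disk, and no smaller disk contains both endpoints, so this is the minimum enclosing circle.
The points at distance exactly r from the centre are P_1, P_3 — 2 points.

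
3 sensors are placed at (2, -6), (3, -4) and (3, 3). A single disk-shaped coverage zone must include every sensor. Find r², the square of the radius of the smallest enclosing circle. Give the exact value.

20.5

Call the three points A, B, C in the order given.
Side lengths²: AB² = 5, AC² = 82, BC² = 49.
Since AC² = 82 ≥ 49 + 5 = 54, the angle opposite AC is not acute, so the smallest enclosing circle has AC as diameter.
Centre = midpoint of AC = (2.5, -1.5), r² = 82/4 = 20.5.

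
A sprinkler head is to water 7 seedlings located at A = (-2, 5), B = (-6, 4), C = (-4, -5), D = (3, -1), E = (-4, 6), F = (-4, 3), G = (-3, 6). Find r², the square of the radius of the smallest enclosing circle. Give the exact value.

A smallest enclosing disk is always determined by at most three of the input points on its boundary.
The minimum enclosing circle is determined by three boundary points: C, D, E.
Their circumcentre is (-2.5, 0.5) with r² = 32.5.
The farthest remaining point G is at distance² 30.5 ≤ 32.5.

32.5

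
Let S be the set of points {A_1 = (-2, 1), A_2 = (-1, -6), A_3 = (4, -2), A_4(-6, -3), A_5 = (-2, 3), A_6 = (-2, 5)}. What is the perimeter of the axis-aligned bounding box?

Width = max x − min x = 4 − (-6) = 10.
Height = max y − min y = 5 − (-6) = 11.
Perimeter = 2(10 + 11) = 42.

42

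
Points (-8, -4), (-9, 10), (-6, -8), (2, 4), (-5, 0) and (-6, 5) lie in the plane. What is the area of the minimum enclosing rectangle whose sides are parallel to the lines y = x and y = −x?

210

In coordinates u = x + y, v = x − y the rectangle is axis-aligned; the map (x,y)→(u,v) scales areas by 2.
u-values: -12, 1, -14, 6, -5, -1; range = 6 − (-14) = 20.
v-values: -4, -19, 2, -2, -5, -11; range = 2 − (-19) = 21.
Area = (20 × 21) / 2 = 210.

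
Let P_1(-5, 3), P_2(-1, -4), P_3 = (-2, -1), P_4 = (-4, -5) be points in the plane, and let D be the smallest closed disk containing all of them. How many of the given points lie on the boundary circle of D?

3

By Welzl's lemma the MEC is supported by two points (diametrically opposite) or three points (on a circumcircle).
The minimum enclosing circle is determined by three boundary points: P_1, P_2, P_4.
Their circumcentre is (-3.7, -0.9) with r² = 16.9.
The farthest remaining point P_3 is at distance² 2.9 ≤ 16.9.
The points at distance exactly r from the centre are P_1, P_2, P_4 — 3 points.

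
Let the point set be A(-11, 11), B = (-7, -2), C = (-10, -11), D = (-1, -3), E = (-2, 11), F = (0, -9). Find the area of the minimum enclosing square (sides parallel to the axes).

484

The bounding box has width 11 and height 22.
An axis-aligned square enclosing the set must have side ≥ max(width, height).
So the minimum side is max(11, 22) = 22.
Area = 22² = 484.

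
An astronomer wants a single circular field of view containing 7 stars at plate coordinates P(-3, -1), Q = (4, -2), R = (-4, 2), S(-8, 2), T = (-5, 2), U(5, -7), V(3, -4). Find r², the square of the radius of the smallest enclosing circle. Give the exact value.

62.5

The minimum enclosing circle of a finite set is fixed by two of the points (as a diameter) or three (as a circumcircle).
The farthest pair is S–U with squared distance 250. The circle on this segment as diameter has centre (-1.5, -2.5) and r² = 250/4 = 62.5.
Check P: distance² to centre = 4.5 ≤ 62.5, so it lies inside.
All remaining points lie in this disk, and no smaller disk contains both endpoints, so this is the minimum enclosing circle.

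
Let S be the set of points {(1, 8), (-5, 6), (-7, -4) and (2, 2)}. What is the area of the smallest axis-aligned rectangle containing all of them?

x ranges over [-7, 2], width 9.
y ranges over [-4, 8], height 12.
Area = 9 × 12 = 108.

108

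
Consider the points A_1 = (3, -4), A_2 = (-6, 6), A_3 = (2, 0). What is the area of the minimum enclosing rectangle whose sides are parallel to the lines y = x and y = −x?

In coordinates u = x + y, v = x − y the rectangle is axis-aligned; the map (x,y)→(u,v) scales areas by 2.
u-values: -1, 0, 2; range = 2 − (-1) = 3.
v-values: 7, -12, 2; range = 7 − (-12) = 19.
Area = (3 × 19) / 2 = 28.5.

28.5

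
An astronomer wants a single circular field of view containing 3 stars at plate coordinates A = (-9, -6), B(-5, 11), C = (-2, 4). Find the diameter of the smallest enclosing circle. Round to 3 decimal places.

17.464

Side lengths²: AB² = 305, AC² = 149, BC² = 58.
Since AB² = 305 ≥ 149 + 58 = 207, the angle opposite AB is not acute, so the smallest enclosing circle has AB as diameter.
Centre = midpoint of AB = (-7, 2.5), r² = 305/4 = 76.25.
Diameter = 2r = 2√(76.25) ≈ 17.464.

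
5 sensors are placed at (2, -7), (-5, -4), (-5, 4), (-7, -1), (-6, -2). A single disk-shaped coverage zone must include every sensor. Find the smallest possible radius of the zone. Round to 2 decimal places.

A smallest enclosing disk is always determined by at most three of the input points on its boundary.
The farthest pair is (2, -7)–(-5, 4) with squared distance 170. The circle on this segment as diameter has centre (-1.5, -1.5) and r² = 170/4 = 42.5.
Check (-5, -4): distance² to centre = 18.5 ≤ 42.5, so it lies inside.
All remaining points lie in this disk, and no smaller disk contains both endpoints, so this is the minimum enclosing circle.
r = √(42.5) ≈ 6.52.

6.52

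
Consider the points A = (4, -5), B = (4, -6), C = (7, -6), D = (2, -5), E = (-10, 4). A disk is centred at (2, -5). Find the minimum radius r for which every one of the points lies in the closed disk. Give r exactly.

15

The required radius is the distance from (2, -5) to the farthest point.
Squared distances: 4, 5, 26, 0, 225.
Maximum is 225, attained at E.
r = √225 = 15.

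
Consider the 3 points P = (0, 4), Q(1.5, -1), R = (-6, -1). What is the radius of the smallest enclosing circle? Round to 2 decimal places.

Side lengths²: PQ² = 27.25, PR² = 61, QR² = 56.25.
Since PR² = 61 < 56.25 + 27.25 = 83.5, the triangle is acute, so the smallest enclosing circle is the circumcircle.
Circumcentre = (-2.25, 0.6), r² = 16.6225.
r = √(16.6225) ≈ 4.08.

4.08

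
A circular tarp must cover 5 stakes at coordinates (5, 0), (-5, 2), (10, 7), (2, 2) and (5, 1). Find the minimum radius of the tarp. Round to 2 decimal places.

A smallest enclosing disk is always determined by at most three of the input points on its boundary.
The farthest pair is (-5, 2)–(10, 7) with squared distance 250. The circle on this segment as diameter has centre (2.5, 4.5) and r² = 250/4 = 62.5.
Check (5, 0): distance² to centre = 26.5 ≤ 62.5, so it lies inside.
All remaining points lie in this disk, and no smaller disk contains both endpoints, so this is the minimum enclosing circle.
r = √(62.5) ≈ 7.91.

7.91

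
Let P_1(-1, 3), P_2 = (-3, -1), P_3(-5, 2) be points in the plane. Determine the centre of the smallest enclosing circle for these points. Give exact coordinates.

(-19/7, 19/14)

Side lengths²: P_1P_2² = 20, P_1P_3² = 17, P_2P_3² = 13.
Since P_1P_2² = 20 < 17 + 13 = 30, the triangle is acute, so the smallest enclosing circle is the circumcircle.
Circumcentre = (-19/7, 19/14), r² = 1105/196.
Centre = (-19/7, 19/14).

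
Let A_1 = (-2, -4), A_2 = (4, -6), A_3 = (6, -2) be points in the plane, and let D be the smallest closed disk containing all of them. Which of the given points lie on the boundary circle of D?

A_1, A_3

Side lengths²: A_1A_2² = 40, A_1A_3² = 68, A_2A_3² = 20.
Since A_1A_3² = 68 ≥ 40 + 20 = 60, the angle opposite A_1A_3 is not acute, so the smallest enclosing circle has A_1A_3 as diameter.
Centre = midpoint of A_1A_3 = (2, -3), r² = 68/4 = 17.
The points at distance exactly r from the centre are A_1, A_3 — 2 points.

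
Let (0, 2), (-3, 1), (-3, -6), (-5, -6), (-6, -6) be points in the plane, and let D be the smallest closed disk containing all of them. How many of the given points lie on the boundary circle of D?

A smallest enclosing disk is always determined by at most three of the input points on its boundary.
The farthest pair is (0, 2)–(-6, -6) with squared distance 100. The circle on this segment as diameter has centre (-3, -2) and r² = 100/4 = 25.
Check (-3, 1): distance² to centre = 9 ≤ 25, so it lies inside.
All remaining points lie in this disk, and no smaller disk contains both endpoints, so this is the minimum enclosing circle.
The points at distance exactly r from the centre are (0, 2), (-6, -6) — 2 points.

2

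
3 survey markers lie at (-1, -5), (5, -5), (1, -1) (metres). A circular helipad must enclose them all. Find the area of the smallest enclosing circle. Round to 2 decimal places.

31.42

Call the three points A, B, C in the order given.
Side lengths²: AB² = 36, AC² = 20, BC² = 32.
Since AB² = 36 < 32 + 20 = 52, the triangle is acute, so the smallest enclosing circle is the circumcircle.
Circumcentre = (2, -4), r² = 10.
Area = π·r² = π·10 ≈ 31.42.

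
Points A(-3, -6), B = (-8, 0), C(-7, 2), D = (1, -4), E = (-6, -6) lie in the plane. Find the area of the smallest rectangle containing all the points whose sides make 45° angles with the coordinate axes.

63

In coordinates u = x + y, v = x − y the rectangle is axis-aligned; the map (x,y)→(u,v) scales areas by 2.
u-values: -9, -8, -5, -3, -12; range = -3 − (-12) = 9.
v-values: 3, -8, -9, 5, 0; range = 5 − (-9) = 14.
Area = (9 × 14) / 2 = 63.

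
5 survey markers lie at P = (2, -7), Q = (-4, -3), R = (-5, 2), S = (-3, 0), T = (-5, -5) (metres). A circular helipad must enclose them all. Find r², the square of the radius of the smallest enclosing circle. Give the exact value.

The minimum enclosing circle of a finite set is fixed by two of the points (as a diameter) or three (as a circumcircle).
The farthest pair is P–R with squared distance 130. The circle on this segment as diameter has centre (-1.5, -2.5) and r² = 130/4 = 32.5.
Check Q: distance² to centre = 6.5 ≤ 32.5, so it lies inside.
All remaining points lie in this disk, and no smaller disk contains both endpoints, so this is the minimum enclosing circle.

32.5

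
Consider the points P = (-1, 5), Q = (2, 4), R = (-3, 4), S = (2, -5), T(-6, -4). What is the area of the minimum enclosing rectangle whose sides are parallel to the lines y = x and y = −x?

In coordinates u = x + y, v = x − y the rectangle is axis-aligned; the map (x,y)→(u,v) scales areas by 2.
u-values: 4, 6, 1, -3, -10; range = 6 − (-10) = 16.
v-values: -6, -2, -7, 7, -2; range = 7 − (-7) = 14.
Area = (16 × 14) / 2 = 112.

112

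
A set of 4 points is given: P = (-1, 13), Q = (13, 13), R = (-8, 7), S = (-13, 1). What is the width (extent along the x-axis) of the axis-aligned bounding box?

26

max x = 13, min x = -13, so width = 26.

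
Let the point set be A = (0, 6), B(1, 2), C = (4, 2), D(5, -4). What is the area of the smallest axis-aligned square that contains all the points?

100

The bounding box has width 5 and height 10.
An axis-aligned square enclosing the set must have side ≥ max(width, height).
So the minimum side is max(5, 10) = 10.
Area = 10² = 100.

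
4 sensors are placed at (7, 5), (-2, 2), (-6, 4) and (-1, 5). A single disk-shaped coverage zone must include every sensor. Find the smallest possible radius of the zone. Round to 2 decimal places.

By Welzl's lemma the MEC is supported by two points (diametrically opposite) or three points (on a circumcircle).
The farthest pair is (7, 5)–(-6, 4) with squared distance 170. The circle on this segment as diameter has centre (0.5, 4.5) and r² = 170/4 = 42.5.
Check (-2, 2): distance² to centre = 12.5 ≤ 42.5, so it lies inside.
All remaining points lie in this disk, and no smaller disk contains both endpoints, so this is the minimum enclosing circle.
r = √(42.5) ≈ 6.52.

6.52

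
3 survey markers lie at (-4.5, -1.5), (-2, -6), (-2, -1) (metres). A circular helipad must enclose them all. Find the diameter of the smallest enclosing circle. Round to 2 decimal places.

Call the three points A, B, C in the order given.
Side lengths²: AB² = 26.5, AC² = 6.5, BC² = 25.
Since AB² = 26.5 < 25 + 6.5 = 31.5, the triangle is acute, so the smallest enclosing circle is the circumcircle.
Circumcentre = (-2.8, -3.5), r² = 6.89.
Diameter = 2r = 2√(6.89) ≈ 5.25.

5.25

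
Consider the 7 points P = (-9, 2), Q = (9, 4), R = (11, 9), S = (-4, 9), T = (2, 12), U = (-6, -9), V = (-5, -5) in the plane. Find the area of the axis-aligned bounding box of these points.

420

x ranges over [-9, 11], width 20.
y ranges over [-9, 12], height 21.
Area = 20 × 21 = 420.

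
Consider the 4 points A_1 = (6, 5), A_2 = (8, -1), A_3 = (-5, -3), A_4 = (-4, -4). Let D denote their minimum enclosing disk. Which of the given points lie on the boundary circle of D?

A_1, A_2, A_3

A smallest enclosing disk is always determined by at most three of the input points on its boundary.
The minimum enclosing circle is determined by three boundary points: A_1, A_2, A_3.
Their circumcentre is (97/82, 5/82) with r² = 160025/3362.
The farthest remaining point A_4 is at distance² 145757/3362 ≤ 160025/3362.
The points at distance exactly r from the centre are A_1, A_2, A_3 — 3 points.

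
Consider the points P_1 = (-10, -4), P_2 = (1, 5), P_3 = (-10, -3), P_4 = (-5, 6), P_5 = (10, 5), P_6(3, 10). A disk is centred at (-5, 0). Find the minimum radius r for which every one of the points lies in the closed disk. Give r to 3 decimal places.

15.811

The required radius is the distance from (-5, 0) to the farthest point.
Squared distances: 41, 61, 34, 36, 250, 164.
Maximum is 250, attained at P_5.
r = √250 ≈ 15.811.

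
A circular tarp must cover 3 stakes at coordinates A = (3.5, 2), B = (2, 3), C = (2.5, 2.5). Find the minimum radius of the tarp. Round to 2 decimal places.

Side lengths²: AB² = 3.25, AC² = 1.25, BC² = 0.5.
Since AB² = 3.25 ≥ 1.25 + 0.5 = 1.75, the angle opposite AB is not acute, so the smallest enclosing circle has AB as diameter.
Centre = midpoint of AB = (2.75, 2.5), r² = 3.25/4 = 0.8125.
r = √(0.8125) ≈ 0.90.

0.90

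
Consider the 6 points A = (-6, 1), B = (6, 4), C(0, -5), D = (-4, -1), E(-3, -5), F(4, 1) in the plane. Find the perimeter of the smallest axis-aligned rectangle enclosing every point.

Width = max x − min x = 6 − (-6) = 12.
Height = max y − min y = 4 − (-5) = 9.
Perimeter = 2(12 + 9) = 42.

42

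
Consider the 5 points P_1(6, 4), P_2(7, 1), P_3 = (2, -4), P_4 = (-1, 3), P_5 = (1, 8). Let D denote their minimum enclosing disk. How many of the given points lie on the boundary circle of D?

2

A smallest enclosing disk is always determined by at most three of the input points on its boundary.
The farthest pair is P_3–P_5 with squared distance 145. The circle on this segment as diameter has centre (1.5, 2) and r² = 145/4 = 36.25.
Check P_1: distance² to centre = 24.25 ≤ 36.25, so it lies inside.
All remaining points lie in this disk, and no smaller disk contains both endpoints, so this is the minimum enclosing circle.
The points at distance exactly r from the centre are P_3, P_5 — 2 points.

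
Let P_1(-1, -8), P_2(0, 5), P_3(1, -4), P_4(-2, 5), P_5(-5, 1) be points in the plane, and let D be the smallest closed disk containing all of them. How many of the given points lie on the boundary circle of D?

3

The minimum enclosing circle of a finite set is fixed by two of the points (as a diameter) or three (as a circumcircle).
The minimum enclosing circle is determined by three boundary points: P_1, P_2, P_4.
Their circumcentre is (-1, -19/13) with r² = 7225/169.
The farthest remaining point P_5 is at distance² 3728/169 ≤ 7225/169.
The points at distance exactly r from the centre are P_1, P_2, P_4 — 3 points.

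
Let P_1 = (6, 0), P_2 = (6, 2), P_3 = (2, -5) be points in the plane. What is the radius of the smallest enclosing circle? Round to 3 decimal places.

4.031

Side lengths²: P_1P_2² = 4, P_1P_3² = 41, P_2P_3² = 65.
Since P_2P_3² = 65 ≥ 41 + 4 = 45, the angle opposite P_2P_3 is not acute, so the smallest enclosing circle has P_2P_3 as diameter.
Centre = midpoint of P_2P_3 = (4, -1.5), r² = 65/4 = 16.25.
r = √(16.25) ≈ 4.031.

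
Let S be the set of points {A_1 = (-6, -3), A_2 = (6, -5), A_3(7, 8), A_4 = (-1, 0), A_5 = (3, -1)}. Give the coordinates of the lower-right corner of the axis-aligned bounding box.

(7, -5)

x-range [-6, 7], y-range [-5, 8].
The lower-right corner is (7, -5).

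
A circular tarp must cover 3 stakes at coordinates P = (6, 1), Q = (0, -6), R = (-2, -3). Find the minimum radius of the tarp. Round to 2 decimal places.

Side lengths²: PQ² = 85, PR² = 80, QR² = 13.
Since PQ² = 85 < 80 + 13 = 93, the triangle is acute, so the smallest enclosing circle is the circumcircle.
Circumcentre = (2.5625, -2.125), r² = 21.58203125.
r = √(21.58203125) ≈ 4.65.

4.65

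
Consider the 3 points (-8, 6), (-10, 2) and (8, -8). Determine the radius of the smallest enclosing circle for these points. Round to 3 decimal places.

Call the three points A, B, C in the order given.
Side lengths²: AB² = 20, AC² = 452, BC² = 424.
Since AC² = 452 ≥ 424 + 20 = 444, the angle opposite AC is not acute, so the smallest enclosing circle has AC as diameter.
Centre = midpoint of AC = (0, -1), r² = 452/4 = 113.
r = √113 ≈ 10.630.

10.630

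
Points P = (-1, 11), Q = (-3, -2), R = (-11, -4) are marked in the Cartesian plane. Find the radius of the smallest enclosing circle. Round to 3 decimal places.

Side lengths²: PQ² = 173, PR² = 325, QR² = 68.
Since PR² = 325 ≥ 173 + 68 = 241, the angle opposite PR is not acute, so the smallest enclosing circle has PR as diameter.
Centre = midpoint of PR = (-6, 3.5), r² = 325/4 = 81.25.
r = √(81.25) ≈ 9.014.

9.014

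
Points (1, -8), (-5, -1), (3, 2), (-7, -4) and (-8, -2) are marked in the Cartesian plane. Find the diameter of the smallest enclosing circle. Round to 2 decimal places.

12.66

A smallest enclosing disk is always determined by at most three of the input points on its boundary.
The minimum enclosing circle is determined by three boundary points: (1, -8), (3, 2), (-8, -2).
Their circumcentre is (-57/34, -77/34) with r² = 23153/578.
The farthest remaining point (-7, -4) is at distance² 18121/578 ≤ 23153/578.
Diameter = 2r = 2√(23153/578) ≈ 12.66.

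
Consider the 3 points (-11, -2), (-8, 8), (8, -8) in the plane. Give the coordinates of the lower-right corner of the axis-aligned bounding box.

x-range [-11, 8], y-range [-8, 8].
The lower-right corner is (8, -8).

(8, -8)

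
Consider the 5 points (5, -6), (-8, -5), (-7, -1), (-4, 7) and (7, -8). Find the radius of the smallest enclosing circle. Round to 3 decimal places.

By Welzl's lemma the MEC is supported by two points (diametrically opposite) or three points (on a circumcircle).
The minimum enclosing circle is determined by three boundary points: (-8, -5), (-4, 7), (7, -8).
Their circumcentre is (0.5625, -1.1875) with r² = 87.8515625.
The farthest remaining point (-7, -1) is at distance² 57.2265625 ≤ 87.8515625.
r = √(87.8515625) ≈ 9.373.

9.373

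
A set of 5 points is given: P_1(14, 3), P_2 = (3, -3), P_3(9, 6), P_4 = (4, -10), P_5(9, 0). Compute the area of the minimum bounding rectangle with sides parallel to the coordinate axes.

x ranges over [3, 14], width 11.
y ranges over [-10, 6], height 16.
Area = 11 × 16 = 176.

176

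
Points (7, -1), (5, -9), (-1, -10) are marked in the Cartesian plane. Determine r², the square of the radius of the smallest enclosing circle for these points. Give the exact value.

Call the three points A, B, C in the order given.
Side lengths²: AB² = 68, AC² = 145, BC² = 37.
Since AC² = 145 ≥ 68 + 37 = 105, the angle opposite AC is not acute, so the smallest enclosing circle has AC as diameter.
Centre = midpoint of AC = (3, -5.5), r² = 145/4 = 36.25.

36.25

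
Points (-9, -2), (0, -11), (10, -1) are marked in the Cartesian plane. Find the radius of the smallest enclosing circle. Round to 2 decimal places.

Call the three points A, B, C in the order given.
Side lengths²: AB² = 162, AC² = 362, BC² = 200.
Since AC² = 362 ≥ 200 + 162 = 362, the angle opposite AC is not acute, so the smallest enclosing circle has AC as diameter.
Centre = midpoint of AC = (0.5, -1.5), r² = 362/4 = 90.5.
r = √(90.5) ≈ 9.51.

9.51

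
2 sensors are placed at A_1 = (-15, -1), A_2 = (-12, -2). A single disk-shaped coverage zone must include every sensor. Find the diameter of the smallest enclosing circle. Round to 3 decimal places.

The smallest circle enclosing two points has them as diameter endpoints.
Centre = midpoint = (-13.5, -1.5); r² = |A_1A_2|²/4 = 10/4 = 2.5.
Diameter = 2r = 2√(2.5) ≈ 3.162.

3.162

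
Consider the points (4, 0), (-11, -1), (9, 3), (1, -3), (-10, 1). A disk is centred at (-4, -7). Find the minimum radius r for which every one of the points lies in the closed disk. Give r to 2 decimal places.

16.40

The required radius is the distance from (-4, -7) to the farthest point.
Squared distances: 113, 85, 269, 41, 100.
Maximum is 269, attained at (9, 3).
r = √269 ≈ 16.40.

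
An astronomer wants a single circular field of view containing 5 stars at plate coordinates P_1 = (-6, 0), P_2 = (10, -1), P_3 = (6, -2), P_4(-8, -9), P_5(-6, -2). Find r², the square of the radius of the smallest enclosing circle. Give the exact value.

97

By Welzl's lemma the MEC is supported by two points (diametrically opposite) or three points (on a circumcircle).
The farthest pair is P_2–P_4 with squared distance 388. The circle on this segment as diameter has centre (1, -5) and r² = 388/4 = 97.
Check P_1: distance² to centre = 74 ≤ 97, so it lies inside.
All remaining points lie in this disk, and no smaller disk contains both endpoints, so this is the minimum enclosing circle.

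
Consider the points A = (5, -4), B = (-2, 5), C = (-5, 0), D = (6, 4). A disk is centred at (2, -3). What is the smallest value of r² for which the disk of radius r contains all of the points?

80

The required radius is the distance from (2, -3) to the farthest point.
Squared distances: 10, 80, 58, 65.
Maximum is 80, attained at B.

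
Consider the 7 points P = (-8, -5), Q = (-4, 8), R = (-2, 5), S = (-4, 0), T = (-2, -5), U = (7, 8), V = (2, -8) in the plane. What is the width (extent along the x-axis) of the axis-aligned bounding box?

15

max x = 7, min x = -8, so width = 15.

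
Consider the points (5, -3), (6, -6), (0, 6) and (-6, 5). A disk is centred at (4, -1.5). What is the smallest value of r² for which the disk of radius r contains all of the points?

The required radius is the distance from (4, -1.5) to the farthest point.
Squared distances: 3.25, 24.25, 72.25, 142.25.
Maximum is 142.25, attained at (-6, 5).

142.25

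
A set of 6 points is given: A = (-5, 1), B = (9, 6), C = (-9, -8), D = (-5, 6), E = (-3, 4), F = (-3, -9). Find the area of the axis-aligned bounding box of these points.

x ranges over [-9, 9], width 18.
y ranges over [-9, 6], height 15.
Area = 18 × 15 = 270.

270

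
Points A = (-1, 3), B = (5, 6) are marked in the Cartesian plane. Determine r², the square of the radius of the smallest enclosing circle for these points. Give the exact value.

11.25

The smallest circle enclosing two points has them as diameter endpoints.
Centre = midpoint = (2, 4.5); r² = |AB|²/4 = 45/4 = 11.25.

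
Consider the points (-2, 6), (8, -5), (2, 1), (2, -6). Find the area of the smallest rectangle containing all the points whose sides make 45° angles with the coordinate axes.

84

In coordinates u = x + y, v = x − y the rectangle is axis-aligned; the map (x,y)→(u,v) scales areas by 2.
u-values: 4, 3, 3, -4; range = 4 − (-4) = 8.
v-values: -8, 13, 1, 8; range = 13 − (-8) = 21.
Area = (8 × 21) / 2 = 84.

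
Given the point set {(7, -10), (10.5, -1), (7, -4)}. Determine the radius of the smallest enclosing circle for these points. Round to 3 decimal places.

4.828

Call the three points A, B, C in the order given.
Side lengths²: AB² = 93.25, AC² = 36, BC² = 21.25.
Since AB² = 93.25 ≥ 36 + 21.25 = 57.25, the angle opposite AB is not acute, so the smallest enclosing circle has AB as diameter.
Centre = midpoint of AB = (8.75, -5.5), r² = 93.25/4 = 23.3125.
r = √(23.3125) ≈ 4.828.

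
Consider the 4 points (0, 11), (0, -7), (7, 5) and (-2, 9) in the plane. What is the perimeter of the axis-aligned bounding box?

Width = max x − min x = 7 − (-2) = 9.
Height = max y − min y = 11 − (-7) = 18.
Perimeter = 2(9 + 18) = 54.

54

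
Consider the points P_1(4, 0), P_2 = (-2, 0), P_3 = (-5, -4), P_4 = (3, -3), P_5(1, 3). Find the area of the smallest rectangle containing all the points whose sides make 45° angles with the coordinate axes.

52

In coordinates u = x + y, v = x − y the rectangle is axis-aligned; the map (x,y)→(u,v) scales areas by 2.
u-values: 4, -2, -9, 0, 4; range = 4 − (-9) = 13.
v-values: 4, -2, -1, 6, -2; range = 6 − (-2) = 8.
Area = (13 × 8) / 2 = 52.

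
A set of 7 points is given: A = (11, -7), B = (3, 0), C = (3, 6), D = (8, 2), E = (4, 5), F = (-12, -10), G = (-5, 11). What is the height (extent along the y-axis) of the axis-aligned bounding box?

21

max y = 11, min y = -10, so height = 21.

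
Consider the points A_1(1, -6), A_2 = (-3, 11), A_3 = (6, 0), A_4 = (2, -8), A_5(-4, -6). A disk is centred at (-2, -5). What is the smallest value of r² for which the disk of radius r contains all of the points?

The required radius is the distance from (-2, -5) to the farthest point.
Squared distances: 10, 257, 89, 25, 5.
Maximum is 257, attained at A_2.

257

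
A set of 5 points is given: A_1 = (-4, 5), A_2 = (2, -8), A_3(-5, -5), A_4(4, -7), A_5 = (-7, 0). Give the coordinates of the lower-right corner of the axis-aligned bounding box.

x-range [-7, 4], y-range [-8, 5].
The lower-right corner is (4, -8).

(4, -8)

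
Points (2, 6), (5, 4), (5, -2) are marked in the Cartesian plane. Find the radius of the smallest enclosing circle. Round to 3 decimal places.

4.272

Call the three points A, B, C in the order given.
Side lengths²: AB² = 13, AC² = 73, BC² = 36.
Since AC² = 73 ≥ 36 + 13 = 49, the angle opposite AC is not acute, so the smallest enclosing circle has AC as diameter.
Centre = midpoint of AC = (3.5, 2), r² = 73/4 = 18.25.
r = √(18.25) ≈ 4.272.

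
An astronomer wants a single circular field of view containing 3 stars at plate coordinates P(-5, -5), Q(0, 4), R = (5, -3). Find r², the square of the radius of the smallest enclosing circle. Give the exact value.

31.86625

Side lengths²: PQ² = 106, PR² = 104, QR² = 74.
Since PQ² = 106 < 104 + 74 = 178, the triangle is acute, so the smallest enclosing circle is the circumcircle.
Circumcentre = (-0.475, -1.625), r² = 31.86625.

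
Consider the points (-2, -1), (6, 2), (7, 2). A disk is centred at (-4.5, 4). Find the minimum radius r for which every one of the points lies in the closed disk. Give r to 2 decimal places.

11.67

The required radius is the distance from (-4.5, 4) to the farthest point.
Squared distances: 31.25, 114.25, 136.25.
Maximum is 136.25, attained at (7, 2).
r = √(136.25) ≈ 11.67.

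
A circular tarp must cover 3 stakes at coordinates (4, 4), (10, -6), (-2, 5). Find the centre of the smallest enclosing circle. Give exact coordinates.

Call the three points A, B, C in the order given.
Side lengths²: AB² = 136, AC² = 37, BC² = 265.
Since BC² = 265 ≥ 136 + 37 = 173, the angle opposite BC is not acute, so the smallest enclosing circle has BC as diameter.
Centre = midpoint of BC = (4, -0.5), r² = 265/4 = 66.25.
Centre = (4, -0.5).

(4, -0.5)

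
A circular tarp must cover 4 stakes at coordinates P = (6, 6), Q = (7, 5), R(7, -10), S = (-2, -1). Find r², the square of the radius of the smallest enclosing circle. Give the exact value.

By Welzl's lemma the MEC is supported by two points (diametrically opposite) or three points (on a circumcircle).
The minimum enclosing circle is determined by three boundary points: P, R, S.
Their circumcentre is (179/30, -61/30) with r² = 29041/450.
The farthest remaining point Q is at distance² 22741/450 ≤ 29041/450.

29041/450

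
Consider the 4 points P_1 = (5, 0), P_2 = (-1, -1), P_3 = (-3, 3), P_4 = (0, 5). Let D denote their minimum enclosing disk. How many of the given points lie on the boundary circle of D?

By Welzl's lemma the MEC is supported by two points (diametrically opposite) or three points (on a circumcircle).
The farthest pair is P_1–P_3 with squared distance 73. The circle on this segment as diameter has centre (1, 1.5) and r² = 73/4 = 18.25.
Check P_2: distance² to centre = 10.25 ≤ 18.25, so it lies inside.
All remaining points lie in this disk, and no smaller disk contains both endpoints, so this is the minimum enclosing circle.
The points at distance exactly r from the centre are P_1, P_3 — 2 points.

2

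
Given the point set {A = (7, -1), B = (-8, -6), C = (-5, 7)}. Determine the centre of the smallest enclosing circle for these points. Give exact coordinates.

(-13/9, -2/3)

Side lengths²: AB² = 250, AC² = 208, BC² = 178.
Since AB² = 250 < 208 + 178 = 386, the triangle is acute, so the smallest enclosing circle is the circumcircle.
Circumcentre = (-13/9, -2/3), r² = 5785/81.
Centre = (-13/9, -2/3).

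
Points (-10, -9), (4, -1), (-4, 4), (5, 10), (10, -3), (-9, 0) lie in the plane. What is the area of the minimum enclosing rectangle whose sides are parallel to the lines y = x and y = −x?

374

In coordinates u = x + y, v = x − y the rectangle is axis-aligned; the map (x,y)→(u,v) scales areas by 2.
u-values: -19, 3, 0, 15, 7, -9; range = 15 − (-19) = 34.
v-values: -1, 5, -8, -5, 13, -9; range = 13 − (-9) = 22.
Area = (34 × 22) / 2 = 374.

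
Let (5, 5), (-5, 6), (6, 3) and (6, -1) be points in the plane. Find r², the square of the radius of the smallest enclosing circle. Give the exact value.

A smallest enclosing disk is always determined by at most three of the input points on its boundary.
The farthest pair is (-5, 6)–(6, -1) with squared distance 170. The circle on this segment as diameter has centre (0.5, 2.5) and r² = 170/4 = 42.5.
Check (5, 5): distance² to centre = 26.5 ≤ 42.5, so it lies inside.
All remaining points lie in this disk, and no smaller disk contains both endpoints, so this is the minimum enclosing circle.

42.5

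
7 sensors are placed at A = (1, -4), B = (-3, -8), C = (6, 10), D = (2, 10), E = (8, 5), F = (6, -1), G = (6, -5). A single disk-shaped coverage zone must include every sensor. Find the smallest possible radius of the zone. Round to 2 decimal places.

10.06

A smallest enclosing disk is always determined by at most three of the input points on its boundary.
The farthest pair is B–C with squared distance 405. The circle on this segment as diameter has centre (1.5, 1) and r² = 405/4 = 101.25.
Check A: distance² to centre = 25.25 ≤ 101.25, so it lies inside.
All remaining points lie in this disk, and no smaller disk contains both endpoints, so this is the minimum enclosing circle.
r = √(101.25) ≈ 10.06.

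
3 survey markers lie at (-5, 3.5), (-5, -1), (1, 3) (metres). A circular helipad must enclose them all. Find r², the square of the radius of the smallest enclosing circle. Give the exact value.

1885/144

Call the three points A, B, C in the order given.
Side lengths²: AB² = 20.25, AC² = 36.25, BC² = 52.
Since BC² = 52 < 36.25 + 20.25 = 56.5, the triangle is acute, so the smallest enclosing circle is the circumcircle.
Circumcentre = (-13/6, 1.25), r² = 1885/144.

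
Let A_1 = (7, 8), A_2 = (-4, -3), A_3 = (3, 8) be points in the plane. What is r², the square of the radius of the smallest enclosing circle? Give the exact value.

Side lengths²: A_1A_2² = 242, A_1A_3² = 16, A_2A_3² = 170.
Since A_1A_2² = 242 ≥ 170 + 16 = 186, the angle opposite A_1A_2 is not acute, so the smallest enclosing circle has A_1A_2 as diameter.
Centre = midpoint of A_1A_2 = (1.5, 2.5), r² = 242/4 = 60.5.

60.5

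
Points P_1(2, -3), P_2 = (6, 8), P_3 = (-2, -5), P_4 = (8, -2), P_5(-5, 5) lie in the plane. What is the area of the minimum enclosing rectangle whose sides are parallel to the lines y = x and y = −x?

210

In coordinates u = x + y, v = x − y the rectangle is axis-aligned; the map (x,y)→(u,v) scales areas by 2.
u-values: -1, 14, -7, 6, 0; range = 14 − (-7) = 21.
v-values: 5, -2, 3, 10, -10; range = 10 − (-10) = 20.
Area = (21 × 20) / 2 = 210.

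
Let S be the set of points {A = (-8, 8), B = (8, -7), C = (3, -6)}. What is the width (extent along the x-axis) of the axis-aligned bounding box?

max x = 8, min x = -8, so width = 16.

16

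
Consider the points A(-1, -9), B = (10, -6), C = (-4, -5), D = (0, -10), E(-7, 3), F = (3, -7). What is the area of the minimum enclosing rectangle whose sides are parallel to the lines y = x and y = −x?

In coordinates u = x + y, v = x − y the rectangle is axis-aligned; the map (x,y)→(u,v) scales areas by 2.
u-values: -10, 4, -9, -10, -4, -4; range = 4 − (-10) = 14.
v-values: 8, 16, 1, 10, -10, 10; range = 16 − (-10) = 26.
Area = (14 × 26) / 2 = 182.

182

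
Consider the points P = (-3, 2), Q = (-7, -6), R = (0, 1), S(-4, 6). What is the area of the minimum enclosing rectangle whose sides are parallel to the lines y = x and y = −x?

In coordinates u = x + y, v = x − y the rectangle is axis-aligned; the map (x,y)→(u,v) scales areas by 2.
u-values: -1, -13, 1, 2; range = 2 − (-13) = 15.
v-values: -5, -1, -1, -10; range = -1 − (-10) = 9.
Area = (15 × 9) / 2 = 67.5.

67.5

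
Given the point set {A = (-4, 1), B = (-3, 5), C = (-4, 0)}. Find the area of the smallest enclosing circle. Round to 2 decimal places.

Side lengths²: AB² = 17, AC² = 1, BC² = 26.
Since BC² = 26 ≥ 17 + 1 = 18, the angle opposite BC is not acute, so the smallest enclosing circle has BC as diameter.
Centre = midpoint of BC = (-3.5, 2.5), r² = 26/4 = 6.5.
Area = π·r² = π·6.5 ≈ 20.42.

20.42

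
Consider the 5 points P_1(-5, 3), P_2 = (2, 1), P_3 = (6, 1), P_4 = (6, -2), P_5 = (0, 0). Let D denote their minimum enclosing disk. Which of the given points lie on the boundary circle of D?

The minimum enclosing circle of a finite set is fixed by two of the points (as a diameter) or three (as a circumcircle).
The farthest pair is P_1–P_4 with squared distance 146. The circle on this segment as diameter has centre (0.5, 0.5) and r² = 146/4 = 36.5.
Check P_2: distance² to centre = 2.5 ≤ 36.5, so it lies inside.
All remaining points lie in this disk, and no smaller disk contains both endpoints, so this is the minimum enclosing circle.
The points at distance exactly r from the centre are P_1, P_4 — 2 points.

P_1, P_4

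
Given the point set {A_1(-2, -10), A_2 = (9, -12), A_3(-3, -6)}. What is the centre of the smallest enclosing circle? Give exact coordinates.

Side lengths²: A_1A_2² = 125, A_1A_3² = 17, A_2A_3² = 180.
Since A_2A_3² = 180 ≥ 125 + 17 = 142, the angle opposite A_2A_3 is not acute, so the smallest enclosing circle has A_2A_3 as diameter.
Centre = midpoint of A_2A_3 = (3, -9), r² = 180/4 = 45.
Centre = (3, -9).

(3, -9)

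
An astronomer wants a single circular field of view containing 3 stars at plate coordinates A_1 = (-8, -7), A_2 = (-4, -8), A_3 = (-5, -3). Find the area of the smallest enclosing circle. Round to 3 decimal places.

24.041

Side lengths²: A_1A_2² = 17, A_1A_3² = 25, A_2A_3² = 26.
Since A_2A_3² = 26 < 25 + 17 = 42, the triangle is acute, so the smallest enclosing circle is the circumcircle.
Circumcentre = (-211/38, -217/38), r² = 5525/722.
Area = π·r² = π·5525/722 ≈ 24.041.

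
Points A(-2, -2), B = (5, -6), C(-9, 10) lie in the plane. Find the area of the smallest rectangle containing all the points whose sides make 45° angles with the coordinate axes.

75

In coordinates u = x + y, v = x − y the rectangle is axis-aligned; the map (x,y)→(u,v) scales areas by 2.
u-values: -4, -1, 1; range = 1 − (-4) = 5.
v-values: 0, 11, -19; range = 11 − (-19) = 30.
Area = (5 × 30) / 2 = 75.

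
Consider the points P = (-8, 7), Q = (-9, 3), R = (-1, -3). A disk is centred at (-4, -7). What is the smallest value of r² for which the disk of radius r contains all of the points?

The required radius is the distance from (-4, -7) to the farthest point.
Squared distances: 212, 125, 25.
Maximum is 212, attained at P.

212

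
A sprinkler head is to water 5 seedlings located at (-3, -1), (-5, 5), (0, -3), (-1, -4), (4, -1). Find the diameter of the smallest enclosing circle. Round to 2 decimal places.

10.90

A smallest enclosing disk is always determined by at most three of the input points on its boundary.
The minimum enclosing circle is determined by three boundary points: (-5, 5), (-1, -4), (4, -1).
Their circumcentre is (-33/38, 55/38) with r² = 21437/722.
The farthest remaining point (0, -3) is at distance² 14825/722 ≤ 21437/722.
Diameter = 2r = 2√(21437/722) ≈ 10.90.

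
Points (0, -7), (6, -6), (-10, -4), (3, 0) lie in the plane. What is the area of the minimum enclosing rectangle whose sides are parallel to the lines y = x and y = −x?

153

In coordinates u = x + y, v = x − y the rectangle is axis-aligned; the map (x,y)→(u,v) scales areas by 2.
u-values: -7, 0, -14, 3; range = 3 − (-14) = 17.
v-values: 7, 12, -6, 3; range = 12 − (-6) = 18.
Area = (17 × 18) / 2 = 153.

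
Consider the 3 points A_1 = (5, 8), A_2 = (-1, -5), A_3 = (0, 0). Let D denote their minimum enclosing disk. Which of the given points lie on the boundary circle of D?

A_1, A_2

Side lengths²: A_1A_2² = 205, A_1A_3² = 89, A_2A_3² = 26.
Since A_1A_2² = 205 ≥ 89 + 26 = 115, the angle opposite A_1A_2 is not acute, so the smallest enclosing circle has A_1A_2 as diameter.
Centre = midpoint of A_1A_2 = (2, 1.5), r² = 205/4 = 51.25.
The points at distance exactly r from the centre are A_1, A_2 — 2 points.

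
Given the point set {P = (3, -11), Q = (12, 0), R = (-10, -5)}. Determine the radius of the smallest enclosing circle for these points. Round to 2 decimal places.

Side lengths²: PQ² = 202, PR² = 205, QR² = 509.
Since QR² = 509 ≥ 205 + 202 = 407, the angle opposite QR is not acute, so the smallest enclosing circle has QR as diameter.
Centre = midpoint of QR = (1, -2.5), r² = 509/4 = 127.25.
r = √(127.25) ≈ 11.28.

11.28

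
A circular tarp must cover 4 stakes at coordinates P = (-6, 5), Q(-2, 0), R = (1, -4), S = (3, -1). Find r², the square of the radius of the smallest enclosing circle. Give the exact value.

A smallest enclosing disk is always determined by at most three of the input points on its boundary.
The farthest pair is P–R with squared distance 130. The circle on this segment as diameter has centre (-2.5, 0.5) and r² = 130/4 = 32.5.
Check Q: distance² to centre = 0.5 ≤ 32.5, so it lies inside.
All remaining points lie in this disk, and no smaller disk contains both endpoints, so this is the minimum enclosing circle.

32.5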